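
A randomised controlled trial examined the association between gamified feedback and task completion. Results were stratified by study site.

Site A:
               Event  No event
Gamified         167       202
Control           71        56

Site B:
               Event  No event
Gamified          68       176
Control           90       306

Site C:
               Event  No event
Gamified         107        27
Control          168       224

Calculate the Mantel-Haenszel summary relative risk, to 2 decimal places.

1.27

RR_MH = Σ(aᵢ·n₀ᵢ/nᵢ) / Σ(cᵢ·n₁ᵢ/nᵢ), with n₁ᵢ = aᵢ+bᵢ (exposed), n₀ᵢ = cᵢ+dᵢ (unexposed), nᵢ = n₁ᵢ+n₀ᵢ.
Stratum 1 (Site A): n₁ = 369, n₀ = 127, n = 496; a·n₀/n = 167·127/496 = 42.7601; c·n₁/n = 71·369/496 = 52.8206
Stratum 2 (Site B): n₁ = 244, n₀ = 396, n = 640; a·n₀/n = 68·396/640 = 42.0750; c·n₁/n = 90·244/640 = 34.3125
Stratum 3 (Site C): n₁ = 134, n₀ = 392, n = 526; a·n₀/n = 107·392/526 = 79.7414; c·n₁/n = 168·134/526 = 42.7985
RR_MH = (42.7601 + 42.0750 + 79.7414) / (52.8206 + 34.3125 + 42.7985) = 164.5765 / 129.9315 = 1.26664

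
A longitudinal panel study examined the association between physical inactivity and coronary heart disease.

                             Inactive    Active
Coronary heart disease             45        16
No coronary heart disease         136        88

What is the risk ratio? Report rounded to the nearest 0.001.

1.616

Reading the table with exposure as columns: a = 45 (Inactive, case), b = 136 (Inactive, non-case), c = 16 (Active, case), d = 88.
Risk in exposed = 45/181 = 0.24862; risk in unexposed = 16/104 = 0.15385.
RR = 0.24862 / 0.15385 = 1.61602
The risk among the exposed is 1.62 times that among the unexposed.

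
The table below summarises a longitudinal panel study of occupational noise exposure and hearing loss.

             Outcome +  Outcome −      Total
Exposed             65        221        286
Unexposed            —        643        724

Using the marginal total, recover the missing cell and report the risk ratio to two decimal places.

The missing cell is in the unexposed row: 724 − 643 = 81.
So a = 65, b = 221, c = 81, d = 643.
RR = [a/(a+b)] / [c/(c+d)] = (65/286) / (81/724) = 0.22727/0.11188 = 2.03143

2.03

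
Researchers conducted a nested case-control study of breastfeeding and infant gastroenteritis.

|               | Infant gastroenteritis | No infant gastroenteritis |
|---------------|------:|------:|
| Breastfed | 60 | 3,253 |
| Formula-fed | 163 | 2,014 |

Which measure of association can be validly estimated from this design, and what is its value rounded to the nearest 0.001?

0.228

Cells: a = 60, b = 3253, c = 163, d = 2014.
This is a nested case-control study: participants were sampled on outcome status, so risks in the source population cannot be estimated directly — relative risk is not valid here. The odds ratio is the appropriate measure.
OR = (a·d)/(b·c) = (60 × 2014) / (3253 × 163) = 120840 / 530239 = 0.22790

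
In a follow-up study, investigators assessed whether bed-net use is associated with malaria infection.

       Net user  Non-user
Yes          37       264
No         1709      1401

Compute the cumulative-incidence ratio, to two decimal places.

Reading the table with exposure as columns: a = 37 (Net user, case), b = 1709 (Net user, non-case), c = 264 (Non-user, case), d = 1401.
Risk in exposed = 37/1746 = 0.02119; risk in unexposed = 264/1665 = 0.15856.
RR = 0.02119 / 0.15856 = 0.13365
The risk is 87% lower among the exposed than among the unexposed.

0.13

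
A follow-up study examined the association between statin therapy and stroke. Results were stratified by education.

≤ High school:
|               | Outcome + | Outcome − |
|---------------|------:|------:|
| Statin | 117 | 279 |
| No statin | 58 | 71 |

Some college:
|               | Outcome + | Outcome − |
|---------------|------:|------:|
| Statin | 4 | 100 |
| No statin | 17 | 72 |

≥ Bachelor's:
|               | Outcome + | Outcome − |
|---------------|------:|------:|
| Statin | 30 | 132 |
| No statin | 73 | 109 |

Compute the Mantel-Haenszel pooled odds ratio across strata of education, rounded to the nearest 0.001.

0.397

OR_MH = Σ(aᵢdᵢ/nᵢ) / Σ(bᵢcᵢ/nᵢ), where nᵢ is the stratum total.
Stratum 1 (≤ High school): n = 525; a·d/n = 117·71/525 = 15.8229; b·c/n = 279·58/525 = 30.8229
Stratum 2 (Some college): n = 193; a·d/n = 4·72/193 = 1.4922; b·c/n = 100·17/193 = 8.8083
Stratum 3 (≥ Bachelor's): n = 344; a·d/n = 30·109/344 = 9.5058; b·c/n = 132·73/344 = 28.0116
OR_MH = (15.8229 + 1.4922 + 9.5058) / (30.8229 + 8.8083 + 28.0116) = 26.8209 / 67.6428 = 0.39651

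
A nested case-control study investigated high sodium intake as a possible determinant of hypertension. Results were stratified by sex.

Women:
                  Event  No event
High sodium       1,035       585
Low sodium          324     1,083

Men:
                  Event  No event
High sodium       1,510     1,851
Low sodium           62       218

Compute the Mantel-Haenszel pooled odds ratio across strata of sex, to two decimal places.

4.89

OR_MH = Σ(aᵢdᵢ/nᵢ) / Σ(bᵢcᵢ/nᵢ), where nᵢ is the stratum total.
Stratum 1 (Women): n = 3027; a·d/n = 1035·1083/3027 = 370.3023; b·c/n = 585·324/3027 = 62.6165
Stratum 2 (Men): n = 3641; a·d/n = 1510·218/3641 = 90.4092; b·c/n = 1851·62/3641 = 31.5194
OR_MH = (370.3023 + 90.4092) / (62.6165 + 31.5194) = 460.7115 / 94.1358 = 4.89412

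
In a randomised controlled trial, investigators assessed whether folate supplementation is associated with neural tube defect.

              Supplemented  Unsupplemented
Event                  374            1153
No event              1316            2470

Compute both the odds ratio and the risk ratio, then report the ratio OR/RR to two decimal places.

Reading the table with exposure as columns: a = 374 (Supplemented, case), b = 1316 (Supplemented, non-case), c = 1153 (Unsupplemented, case), d = 2470.
OR = (374·2470)/(1316·1153) = 923780/1517348 = 0.60881
Risk in exposed = 374/1690 = 0.22130; risk in unexposed = 1153/3623 = 0.31824; RR = 0.69538
OR/RR = 0.60881 / 0.69538 = 0.87551
The outcome is not rare, so the OR lies further from 1 than the RR.

0.88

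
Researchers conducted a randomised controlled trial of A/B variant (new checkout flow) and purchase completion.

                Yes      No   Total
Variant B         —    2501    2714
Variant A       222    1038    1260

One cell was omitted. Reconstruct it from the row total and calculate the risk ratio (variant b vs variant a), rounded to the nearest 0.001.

0.445

The missing cell is in the exposed row: 2714 − 2501 = 213.
So a = 213, b = 2501, c = 222, d = 1038.
RR = [a/(a+b)] / [c/(c+d)] = (213/2714) / (222/1260) = 0.07848/0.17619 = 0.44544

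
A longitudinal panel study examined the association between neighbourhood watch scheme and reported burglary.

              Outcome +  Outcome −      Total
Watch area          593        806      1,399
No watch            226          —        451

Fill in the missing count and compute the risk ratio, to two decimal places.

0.85

The missing cell is in the unexposed row: 451 − 226 = 225.
So a = 593, b = 806, c = 226, d = 225.
RR = [a/(a+b)] / [c/(c+d)] = (593/1399) / (226/451) = 0.42387/0.50111 = 0.84587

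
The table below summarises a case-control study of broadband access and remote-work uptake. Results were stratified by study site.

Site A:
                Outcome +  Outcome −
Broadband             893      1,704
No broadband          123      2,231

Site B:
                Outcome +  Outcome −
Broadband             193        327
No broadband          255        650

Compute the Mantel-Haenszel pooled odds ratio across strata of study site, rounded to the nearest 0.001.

4.863

OR_MH = Σ(aᵢdᵢ/nᵢ) / Σ(bᵢcᵢ/nᵢ), where nᵢ is the stratum total.
Stratum 1 (Site A): n = 4951; a·d/n = 893·2231/4951 = 402.4001; b·c/n = 1704·123/4951 = 42.3333
Stratum 2 (Site B): n = 1425; a·d/n = 193·650/1425 = 88.0351; b·c/n = 327·255/1425 = 58.5158
OR_MH = (402.4001 + 88.0351) / (42.3333 + 58.5158) = 490.4352 / 100.8491 = 4.86306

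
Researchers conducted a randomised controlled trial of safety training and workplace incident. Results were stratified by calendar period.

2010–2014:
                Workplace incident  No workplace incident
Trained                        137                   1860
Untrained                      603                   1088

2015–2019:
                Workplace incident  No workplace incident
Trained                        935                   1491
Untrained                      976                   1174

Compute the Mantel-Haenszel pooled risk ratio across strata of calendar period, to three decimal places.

0.595

RR_MH = Σ(aᵢ·n₀ᵢ/nᵢ) / Σ(cᵢ·n₁ᵢ/nᵢ), with n₁ᵢ = aᵢ+bᵢ (exposed), n₀ᵢ = cᵢ+dᵢ (unexposed), nᵢ = n₁ᵢ+n₀ᵢ.
Stratum 1 (2010–2014): n₁ = 1997, n₀ = 1691, n = 3688; a·n₀/n = 137·1691/3688 = 62.8164; c·n₁/n = 603·1997/3688 = 326.5160
Stratum 2 (2015–2019): n₁ = 2426, n₀ = 2150, n = 4576; a·n₀/n = 935·2150/4576 = 439.3029; c·n₁/n = 976·2426/4576 = 517.4336
RR_MH = (62.8164 + 439.3029) / (326.5160 + 517.4336) = 502.1193 / 843.9496 = 0.59496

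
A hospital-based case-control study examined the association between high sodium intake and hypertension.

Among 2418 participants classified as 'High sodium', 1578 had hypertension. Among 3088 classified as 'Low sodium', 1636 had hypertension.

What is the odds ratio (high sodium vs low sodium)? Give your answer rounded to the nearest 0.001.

1.667

From the description: a = 1578, b = 840, c = 1636, d = 1452.
OR = (a·d)/(b·c) = (1578 × 1452) / (840 × 1636) = 2291256 / 1374240 = 1.66729
The odds of hypertension are about 1.67 times as high in the high sodium group.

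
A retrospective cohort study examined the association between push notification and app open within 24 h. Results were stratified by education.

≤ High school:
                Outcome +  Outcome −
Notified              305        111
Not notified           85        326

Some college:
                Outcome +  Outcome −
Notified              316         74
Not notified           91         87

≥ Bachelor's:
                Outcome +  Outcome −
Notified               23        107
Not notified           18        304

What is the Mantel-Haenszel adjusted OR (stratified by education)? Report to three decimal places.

6.688

OR_MH = Σ(aᵢdᵢ/nᵢ) / Σ(bᵢcᵢ/nᵢ), where nᵢ is the stratum total.
Stratum 1 (≤ High school): n = 827; a·d/n = 305·326/827 = 120.2297; b·c/n = 111·85/827 = 11.4087
Stratum 2 (Some college): n = 568; a·d/n = 316·87/568 = 48.4014; b·c/n = 74·91/568 = 11.8556
Stratum 3 (≥ Bachelor's): n = 452; a·d/n = 23·304/452 = 15.4690; b·c/n = 107·18/452 = 4.2611
OR_MH = (120.2297 + 48.4014 + 15.4690) / (11.4087 + 11.8556 + 4.2611) = 184.1002 / 27.5254 = 6.68837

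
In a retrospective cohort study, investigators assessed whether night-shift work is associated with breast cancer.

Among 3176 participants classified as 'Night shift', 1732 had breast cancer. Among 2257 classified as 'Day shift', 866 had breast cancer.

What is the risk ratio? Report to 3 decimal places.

1.421

From the description: a = 1732, b = 1444, c = 866, d = 1391.
Risk in exposed = 1732/3176 = 0.54534; risk in unexposed = 866/2257 = 0.38370.
RR = 0.54534 / 0.38370 = 1.42128
The risk among the exposed is 1.42 times that among the unexposed.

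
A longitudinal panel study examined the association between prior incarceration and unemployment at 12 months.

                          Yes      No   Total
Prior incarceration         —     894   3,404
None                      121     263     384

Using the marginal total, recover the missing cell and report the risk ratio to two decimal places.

2.34

The missing cell is in the exposed row: 3404 − 894 = 2510.
So a = 2510, b = 894, c = 121, d = 263.
RR = [a/(a+b)] / [c/(c+d)] = (2510/3404) / (121/384) = 0.73737/0.31510 = 2.34008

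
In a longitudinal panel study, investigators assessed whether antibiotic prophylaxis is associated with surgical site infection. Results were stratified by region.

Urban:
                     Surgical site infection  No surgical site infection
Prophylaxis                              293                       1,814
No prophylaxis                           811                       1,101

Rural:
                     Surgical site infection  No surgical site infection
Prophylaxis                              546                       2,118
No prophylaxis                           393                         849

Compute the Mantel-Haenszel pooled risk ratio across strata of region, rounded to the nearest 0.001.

0.452

RR_MH = Σ(aᵢ·n₀ᵢ/nᵢ) / Σ(cᵢ·n₁ᵢ/nᵢ), with n₁ᵢ = aᵢ+bᵢ (exposed), n₀ᵢ = cᵢ+dᵢ (unexposed), nᵢ = n₁ᵢ+n₀ᵢ.
Stratum 1 (Urban): n₁ = 2107, n₀ = 1912, n = 4019; a·n₀/n = 293·1912/4019 = 139.3919; c·n₁/n = 811·2107/4019 = 425.1747
Stratum 2 (Rural): n₁ = 2664, n₀ = 1242, n = 3906; a·n₀/n = 546·1242/3906 = 173.6129; c·n₁/n = 393·2664/3906 = 268.0369
RR_MH = (139.3919 + 173.6129) / (425.1747 + 268.0369) = 313.0048 / 693.2115 = 0.45153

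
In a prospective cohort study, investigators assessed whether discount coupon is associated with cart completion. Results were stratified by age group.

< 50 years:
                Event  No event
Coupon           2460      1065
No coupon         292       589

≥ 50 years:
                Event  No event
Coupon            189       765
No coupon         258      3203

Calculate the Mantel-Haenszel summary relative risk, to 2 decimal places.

2.21

RR_MH = Σ(aᵢ·n₀ᵢ/nᵢ) / Σ(cᵢ·n₁ᵢ/nᵢ), with n₁ᵢ = aᵢ+bᵢ (exposed), n₀ᵢ = cᵢ+dᵢ (unexposed), nᵢ = n₁ᵢ+n₀ᵢ.
Stratum 1 (< 50 years): n₁ = 3525, n₀ = 881, n = 4406; a·n₀/n = 2460·881/4406 = 491.8883; c·n₁/n = 292·3525/4406 = 233.6133
Stratum 2 (≥ 50 years): n₁ = 954, n₀ = 3461, n = 4415; a·n₀/n = 189·3461/4415 = 148.1606; c·n₁/n = 258·954/4415 = 55.7490
RR_MH = (491.8883 + 148.1606) / (233.6133 + 55.7490) = 640.0489 / 289.3623 = 2.21193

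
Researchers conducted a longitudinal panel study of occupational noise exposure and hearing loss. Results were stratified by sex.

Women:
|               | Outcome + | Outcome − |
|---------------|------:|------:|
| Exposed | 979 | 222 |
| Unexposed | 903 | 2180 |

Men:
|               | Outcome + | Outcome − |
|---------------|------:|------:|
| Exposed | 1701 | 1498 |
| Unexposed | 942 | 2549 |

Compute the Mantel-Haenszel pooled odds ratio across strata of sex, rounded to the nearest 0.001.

4.448

OR_MH = Σ(aᵢdᵢ/nᵢ) / Σ(bᵢcᵢ/nᵢ), where nᵢ is the stratum total.
Stratum 1 (Women): n = 4284; a·d/n = 979·2180/4284 = 498.1839; b·c/n = 222·903/4284 = 46.7941
Stratum 2 (Men): n = 6690; a·d/n = 1701·2549/6690 = 648.1090; b·c/n = 1498·942/6690 = 210.9291
OR_MH = (498.1839 + 648.1090) / (46.7941 + 210.9291) = 1146.2929 / 257.7233 = 4.44777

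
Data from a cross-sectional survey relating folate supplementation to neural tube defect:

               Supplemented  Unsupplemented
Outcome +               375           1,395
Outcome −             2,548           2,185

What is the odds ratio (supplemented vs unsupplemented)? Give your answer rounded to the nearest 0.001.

0.231

Reading the table with exposure as columns: a = 375 (Supplemented, case), b = 2548 (Supplemented, non-case), c = 1395 (Unsupplemented, case), d = 2185.
OR = (a·d)/(b·c) = (375 × 2185) / (2548 × 1395) = 819375 / 3554460 = 0.23052
Exposure is associated with lower odds of neural tube defect (OR = 0.23 < 1).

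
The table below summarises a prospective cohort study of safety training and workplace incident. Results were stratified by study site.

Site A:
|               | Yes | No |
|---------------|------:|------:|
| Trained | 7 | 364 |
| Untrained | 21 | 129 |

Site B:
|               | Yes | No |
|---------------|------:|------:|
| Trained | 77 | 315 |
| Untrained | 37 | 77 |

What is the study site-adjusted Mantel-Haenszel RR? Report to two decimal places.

RR_MH = Σ(aᵢ·n₀ᵢ/nᵢ) / Σ(cᵢ·n₁ᵢ/nᵢ), with n₁ᵢ = aᵢ+bᵢ (exposed), n₀ᵢ = cᵢ+dᵢ (unexposed), nᵢ = n₁ᵢ+n₀ᵢ.
Stratum 1 (Site A): n₁ = 371, n₀ = 150, n = 521; a·n₀/n = 7·150/521 = 2.0154; c·n₁/n = 21·371/521 = 14.9539
Stratum 2 (Site B): n₁ = 392, n₀ = 114, n = 506; a·n₀/n = 77·114/506 = 17.3478; c·n₁/n = 37·392/506 = 28.6640
RR_MH = (2.0154 + 17.3478) / (14.9539 + 28.6640) = 19.3632 / 43.6180 = 0.44393

0.44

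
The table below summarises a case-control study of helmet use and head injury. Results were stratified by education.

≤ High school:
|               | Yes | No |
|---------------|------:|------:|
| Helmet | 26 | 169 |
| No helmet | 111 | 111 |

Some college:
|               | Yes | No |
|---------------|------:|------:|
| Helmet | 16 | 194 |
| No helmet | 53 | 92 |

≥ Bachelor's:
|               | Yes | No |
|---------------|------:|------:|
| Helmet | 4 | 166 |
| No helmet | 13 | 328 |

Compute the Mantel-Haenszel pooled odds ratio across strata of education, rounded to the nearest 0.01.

0.17

OR_MH = Σ(aᵢdᵢ/nᵢ) / Σ(bᵢcᵢ/nᵢ), where nᵢ is the stratum total.
Stratum 1 (≤ High school): n = 417; a·d/n = 26·111/417 = 6.9209; b·c/n = 169·111/417 = 44.9856
Stratum 2 (Some college): n = 355; a·d/n = 16·92/355 = 4.1465; b·c/n = 194·53/355 = 28.9634
Stratum 3 (≥ Bachelor's): n = 511; a·d/n = 4·328/511 = 2.5675; b·c/n = 166·13/511 = 4.2231
OR_MH = (6.9209 + 4.1465 + 2.5675) / (44.9856 + 28.9634 + 4.2231) = 13.6349 / 78.1721 = 0.17442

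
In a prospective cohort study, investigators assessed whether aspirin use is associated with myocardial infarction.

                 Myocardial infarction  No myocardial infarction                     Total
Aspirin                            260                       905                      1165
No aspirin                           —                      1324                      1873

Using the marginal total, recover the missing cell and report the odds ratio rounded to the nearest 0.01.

0.69

The missing cell is in the unexposed row: 1873 − 1324 = 549.
So a = 260, b = 905, c = 549, d = 1324.
OR = (a·d)/(b·c) = (260 × 1324) / (905 × 549) = 344240 / 496845 = 0.69285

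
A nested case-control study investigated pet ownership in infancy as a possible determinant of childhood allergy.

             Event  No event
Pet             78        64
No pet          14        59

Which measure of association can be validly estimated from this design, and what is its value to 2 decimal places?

Cells: a = 78, b = 64, c = 14, d = 59.
This is a nested case-control study: participants were sampled on outcome status, so risks in the source population cannot be estimated directly — relative risk is not valid here. The odds ratio is the appropriate measure.
OR = (a·d)/(b·c) = (78 × 59) / (64 × 14) = 4602 / 896 = 5.13616

5.14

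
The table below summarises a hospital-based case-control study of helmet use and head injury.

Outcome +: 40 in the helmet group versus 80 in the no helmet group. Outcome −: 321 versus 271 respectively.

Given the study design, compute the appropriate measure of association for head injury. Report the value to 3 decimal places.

0.422

From the description: a = 40, b = 321, c = 80, d = 271.
This is a hospital-based case-control study: participants were sampled on outcome status, so risks in the source population cannot be estimated directly — relative risk is not valid here. The odds ratio is the appropriate measure.
OR = (a·d)/(b·c) = (40 × 271) / (321 × 80) = 10840 / 25680 = 0.42212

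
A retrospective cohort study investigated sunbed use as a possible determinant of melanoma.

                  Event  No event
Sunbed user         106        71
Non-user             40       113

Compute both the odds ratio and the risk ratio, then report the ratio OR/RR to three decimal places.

1.841

Cells: a = 106, b = 71, c = 40, d = 113.
OR = (106·113)/(71·40) = 11978/2840 = 4.21761
Risk in exposed = 106/177 = 0.59887; risk in unexposed = 40/153 = 0.26144; RR = 2.29068
OR/RR = 4.21761 / 2.29068 = 1.84120
The outcome is not rare, so the OR lies further from 1 than the RR.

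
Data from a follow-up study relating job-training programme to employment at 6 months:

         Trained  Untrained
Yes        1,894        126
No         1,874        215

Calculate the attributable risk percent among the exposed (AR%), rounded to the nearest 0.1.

26.5

Reading the table with exposure as columns: a = 1894 (Trained, case), b = 1874 (Trained, non-case), c = 126 (Untrained, case), d = 215.
Risk in exposed = 1894/3768 = 0.50265; risk in unexposed = 126/341 = 0.36950.
RR = 0.50265/0.36950 = 1.36036
AR% = (RR − 1)/RR × 100 = (1.36036 − 1)/1.36036 × 100 = 26.4899%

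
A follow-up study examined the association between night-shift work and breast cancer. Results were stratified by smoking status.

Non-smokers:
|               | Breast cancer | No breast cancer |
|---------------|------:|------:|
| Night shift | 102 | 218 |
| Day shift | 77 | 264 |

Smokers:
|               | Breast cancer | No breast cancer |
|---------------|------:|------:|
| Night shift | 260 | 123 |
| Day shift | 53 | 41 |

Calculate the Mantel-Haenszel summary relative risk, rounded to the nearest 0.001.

RR_MH = Σ(aᵢ·n₀ᵢ/nᵢ) / Σ(cᵢ·n₁ᵢ/nᵢ), with n₁ᵢ = aᵢ+bᵢ (exposed), n₀ᵢ = cᵢ+dᵢ (unexposed), nᵢ = n₁ᵢ+n₀ᵢ.
Stratum 1 (Non-smokers): n₁ = 320, n₀ = 341, n = 661; a·n₀/n = 102·341/661 = 52.6203; c·n₁/n = 77·320/661 = 37.2769
Stratum 2 (Smokers): n₁ = 383, n₀ = 94, n = 477; a·n₀/n = 260·94/477 = 51.2369; c·n₁/n = 53·383/477 = 42.5556
RR_MH = (52.6203 + 51.2369) / (37.2769 + 42.5556) = 103.8572 / 79.8324 = 1.30094

1.301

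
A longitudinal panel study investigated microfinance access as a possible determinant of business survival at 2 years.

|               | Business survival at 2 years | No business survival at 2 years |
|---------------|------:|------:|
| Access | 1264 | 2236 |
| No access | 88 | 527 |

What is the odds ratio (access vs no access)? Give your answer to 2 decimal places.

3.39

Cells: a = 1264, b = 2236, c = 88, d = 527.
OR = (a·d)/(b·c) = (1264 × 527) / (2236 × 88) = 666128 / 196768 = 3.38535
The odds of business survival at 2 years are about 3.39 times as high in the access group.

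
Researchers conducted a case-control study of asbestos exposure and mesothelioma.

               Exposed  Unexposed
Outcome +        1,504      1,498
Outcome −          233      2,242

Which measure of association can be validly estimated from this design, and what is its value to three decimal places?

Reading the table with exposure as columns: a = 1504 (Exposed, case), b = 233 (Exposed, non-case), c = 1498 (Unexposed, case), d = 2242.
This is a case-control study: participants were sampled on outcome status, so risks in the source population cannot be estimated directly — relative risk is not valid here. The odds ratio is the appropriate measure.
OR = (a·d)/(b·c) = (1504 × 2242) / (233 × 1498) = 3371968 / 349034 = 9.66086

9.661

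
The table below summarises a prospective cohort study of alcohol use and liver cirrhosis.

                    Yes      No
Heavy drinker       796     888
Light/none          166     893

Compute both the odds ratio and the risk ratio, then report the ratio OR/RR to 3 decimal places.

Cells: a = 796, b = 888, c = 166, d = 893.
OR = (796·893)/(888·166) = 710828/147408 = 4.82218
Risk in exposed = 796/1684 = 0.47268; risk in unexposed = 166/1059 = 0.15675; RR = 3.01550
OR/RR = 4.82218 / 3.01550 = 1.59913
The outcome is not rare, so the OR lies further from 1 than the RR.

1.599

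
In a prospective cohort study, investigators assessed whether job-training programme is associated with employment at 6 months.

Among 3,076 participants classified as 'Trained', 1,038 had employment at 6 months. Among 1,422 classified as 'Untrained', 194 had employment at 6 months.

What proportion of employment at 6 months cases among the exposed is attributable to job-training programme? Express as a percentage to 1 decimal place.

59.6

From the description: a = 1038, b = 2038, c = 194, d = 1228.
Risk in exposed = 1038/3076 = 0.33745; risk in unexposed = 194/1422 = 0.13643.
RR = 0.33745/0.13643 = 2.47348
AR% = (RR − 1)/RR × 100 = (2.47348 − 1)/2.47348 × 100 = 59.5712%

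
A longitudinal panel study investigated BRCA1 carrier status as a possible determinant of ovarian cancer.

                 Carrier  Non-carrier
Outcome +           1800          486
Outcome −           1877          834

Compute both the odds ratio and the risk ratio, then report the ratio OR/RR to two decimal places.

Reading the table with exposure as columns: a = 1800 (Carrier, case), b = 1877 (Carrier, non-case), c = 486 (Non-carrier, case), d = 834.
OR = (1800·834)/(1877·486) = 1501200/912222 = 1.64565
Risk in exposed = 1800/3677 = 0.48953; risk in unexposed = 486/1320 = 0.36818; RR = 1.32959
OR/RR = 1.64565 / 1.32959 = 1.23772
The outcome is not rare, so the OR lies further from 1 than the RR.

1.24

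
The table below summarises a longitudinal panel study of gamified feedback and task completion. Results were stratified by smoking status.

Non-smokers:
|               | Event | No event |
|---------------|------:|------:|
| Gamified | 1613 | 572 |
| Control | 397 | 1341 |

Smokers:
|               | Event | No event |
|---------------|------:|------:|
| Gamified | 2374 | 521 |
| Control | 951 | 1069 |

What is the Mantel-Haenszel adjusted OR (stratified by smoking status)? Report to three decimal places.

OR_MH = Σ(aᵢdᵢ/nᵢ) / Σ(bᵢcᵢ/nᵢ), where nᵢ is the stratum total.
Stratum 1 (Non-smokers): n = 3923; a·d/n = 1613·1341/3923 = 551.3722; b·c/n = 572·397/3923 = 57.8853
Stratum 2 (Smokers): n = 4915; a·d/n = 2374·1069/4915 = 516.3390; b·c/n = 521·951/4915 = 100.8079
OR_MH = (551.3722 + 516.3390) / (57.8853 + 100.8079) = 1067.7111 / 158.6932 = 6.72815

6.728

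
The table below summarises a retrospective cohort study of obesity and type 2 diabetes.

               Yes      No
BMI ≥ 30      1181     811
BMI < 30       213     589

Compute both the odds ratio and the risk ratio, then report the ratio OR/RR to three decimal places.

1.804

Cells: a = 1181, b = 811, c = 213, d = 589.
OR = (1181·589)/(811·213) = 695609/172743 = 4.02684
Risk in exposed = 1181/1992 = 0.59287; risk in unexposed = 213/802 = 0.26559; RR = 2.23231
OR/RR = 4.02684 / 2.23231 = 1.80389
The outcome is not rare, so the OR lies further from 1 than the RR.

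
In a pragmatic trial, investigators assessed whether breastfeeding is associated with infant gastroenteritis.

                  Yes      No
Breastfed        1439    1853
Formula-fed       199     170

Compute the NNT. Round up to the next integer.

Risk in treated group = 1439/3292 = 0.43712; risk in control = 199/369 = 0.53930.
Absolute risk reduction = 0.53930 − 0.43712 = 0.10218
NNT = 1 / ARR = 1 / 0.10218 = 9.787 → round up → 10

10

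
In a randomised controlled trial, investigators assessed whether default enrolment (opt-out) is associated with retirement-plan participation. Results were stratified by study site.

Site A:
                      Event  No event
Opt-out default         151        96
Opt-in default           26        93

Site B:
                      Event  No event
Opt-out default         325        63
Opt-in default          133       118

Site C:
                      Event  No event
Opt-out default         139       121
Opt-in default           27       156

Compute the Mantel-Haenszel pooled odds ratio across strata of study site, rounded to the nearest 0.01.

5.40

OR_MH = Σ(aᵢdᵢ/nᵢ) / Σ(bᵢcᵢ/nᵢ), where nᵢ is the stratum total.
Stratum 1 (Site A): n = 366; a·d/n = 151·93/366 = 38.3689; b·c/n = 96·26/366 = 6.8197
Stratum 2 (Site B): n = 639; a·d/n = 325·118/639 = 60.0156; b·c/n = 63·133/639 = 13.1127
Stratum 3 (Site C): n = 443; a·d/n = 139·156/443 = 48.9481; b·c/n = 121·27/443 = 7.3747
OR_MH = (38.3689 + 60.0156 + 48.9481) / (6.8197 + 13.1127 + 7.3747) = 147.3326 / 27.3071 = 5.39540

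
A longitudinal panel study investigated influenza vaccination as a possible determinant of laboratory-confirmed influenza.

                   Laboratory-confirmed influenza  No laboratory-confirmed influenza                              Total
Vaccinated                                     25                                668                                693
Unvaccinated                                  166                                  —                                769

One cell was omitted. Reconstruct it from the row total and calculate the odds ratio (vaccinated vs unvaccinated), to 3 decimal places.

The missing cell is in the unexposed row: 769 − 166 = 603.
So a = 25, b = 668, c = 166, d = 603.
OR = (a·d)/(b·c) = (25 × 603) / (668 × 166) = 15075 / 110888 = 0.13595

0.136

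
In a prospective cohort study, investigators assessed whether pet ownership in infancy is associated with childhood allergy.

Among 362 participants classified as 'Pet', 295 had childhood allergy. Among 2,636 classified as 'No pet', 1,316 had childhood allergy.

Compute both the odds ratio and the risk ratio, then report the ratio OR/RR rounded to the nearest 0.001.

2.706

From the description: a = 295, b = 67, c = 1316, d = 1320.
OR = (295·1320)/(67·1316) = 389400/88172 = 4.41637
Risk in exposed = 295/362 = 0.81492; risk in unexposed = 1316/2636 = 0.49924; RR = 1.63231
OR/RR = 4.41637 / 1.63231 = 2.70559
The outcome is not rare, so the OR lies further from 1 than the RR.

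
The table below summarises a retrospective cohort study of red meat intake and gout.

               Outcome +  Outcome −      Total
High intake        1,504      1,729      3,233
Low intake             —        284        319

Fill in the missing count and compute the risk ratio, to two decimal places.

4.24

The missing cell is in the unexposed row: 319 − 284 = 35.
So a = 1504, b = 1729, c = 35, d = 284.
RR = [a/(a+b)] / [c/(c+d)] = (1504/3233) / (35/319) = 0.46520/0.10972 = 4.23999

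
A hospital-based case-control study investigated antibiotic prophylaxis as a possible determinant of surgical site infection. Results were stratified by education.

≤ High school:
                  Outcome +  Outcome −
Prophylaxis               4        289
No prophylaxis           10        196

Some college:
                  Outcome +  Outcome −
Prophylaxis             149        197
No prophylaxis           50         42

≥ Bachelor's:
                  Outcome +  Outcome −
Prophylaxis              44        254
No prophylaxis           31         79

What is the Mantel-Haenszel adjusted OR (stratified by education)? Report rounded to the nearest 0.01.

0.51

OR_MH = Σ(aᵢdᵢ/nᵢ) / Σ(bᵢcᵢ/nᵢ), where nᵢ is the stratum total.
Stratum 1 (≤ High school): n = 499; a·d/n = 4·196/499 = 1.5711; b·c/n = 289·10/499 = 5.7916
Stratum 2 (Some college): n = 438; a·d/n = 149·42/438 = 14.2877; b·c/n = 197·50/438 = 22.4886
Stratum 3 (≥ Bachelor's): n = 408; a·d/n = 44·79/408 = 8.5196; b·c/n = 254·31/408 = 19.2990
OR_MH = (1.5711 + 14.2877 + 8.5196) / (5.7916 + 22.4886 + 19.2990) = 24.3784 / 47.5792 = 0.51238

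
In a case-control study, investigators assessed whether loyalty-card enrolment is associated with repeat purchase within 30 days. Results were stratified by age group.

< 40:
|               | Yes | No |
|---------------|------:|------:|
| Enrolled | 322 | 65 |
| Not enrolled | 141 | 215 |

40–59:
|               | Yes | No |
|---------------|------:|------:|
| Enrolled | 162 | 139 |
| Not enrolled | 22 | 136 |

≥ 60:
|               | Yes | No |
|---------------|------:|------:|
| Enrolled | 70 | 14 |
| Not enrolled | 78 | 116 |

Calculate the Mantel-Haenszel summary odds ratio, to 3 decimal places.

7.432

OR_MH = Σ(aᵢdᵢ/nᵢ) / Σ(bᵢcᵢ/nᵢ), where nᵢ is the stratum total.
Stratum 1 (< 40): n = 743; a·d/n = 322·215/743 = 93.1763; b·c/n = 65·141/743 = 12.3351
Stratum 2 (40–59): n = 459; a·d/n = 162·136/459 = 48.0000; b·c/n = 139·22/459 = 6.6623
Stratum 3 (≥ 60): n = 278; a·d/n = 70·116/278 = 29.2086; b·c/n = 14·78/278 = 3.9281
OR_MH = (93.1763 + 48.0000 + 29.2086) / (12.3351 + 6.6623 + 3.9281) = 170.3849 / 22.9255 = 7.43212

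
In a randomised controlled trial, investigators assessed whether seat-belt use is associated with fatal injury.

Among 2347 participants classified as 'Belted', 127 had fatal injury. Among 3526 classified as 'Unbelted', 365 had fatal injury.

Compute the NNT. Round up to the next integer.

21

Risk in treated group = 127/2347 = 0.05411; risk in control = 365/3526 = 0.10352.
Absolute risk reduction = 0.10352 − 0.05411 = 0.04941
NNT = 1 / ARR = 1 / 0.04941 = 20.241 → round up → 21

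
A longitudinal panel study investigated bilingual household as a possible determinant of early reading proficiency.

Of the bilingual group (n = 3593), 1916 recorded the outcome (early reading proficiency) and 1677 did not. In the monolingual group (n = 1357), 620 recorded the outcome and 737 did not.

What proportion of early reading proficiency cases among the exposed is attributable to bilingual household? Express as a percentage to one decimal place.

From the description: a = 1916, b = 1677, c = 620, d = 737.
Risk in exposed = 1916/3593 = 0.53326; risk in unexposed = 620/1357 = 0.45689.
RR = 0.53326/0.45689 = 1.16715
AR% = (RR − 1)/RR × 100 = (1.16715 − 1)/1.16715 × 100 = 14.3212%

14.3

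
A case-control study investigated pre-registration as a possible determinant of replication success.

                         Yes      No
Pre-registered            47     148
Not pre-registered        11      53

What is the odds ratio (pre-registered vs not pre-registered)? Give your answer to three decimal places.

Cells: a = 47, b = 148, c = 11, d = 53.
OR = (a·d)/(b·c) = (47 × 53) / (148 × 11) = 2491 / 1628 = 1.53010
The odds of replication success are about 1.53 times as high in the pre-registered group.

1.530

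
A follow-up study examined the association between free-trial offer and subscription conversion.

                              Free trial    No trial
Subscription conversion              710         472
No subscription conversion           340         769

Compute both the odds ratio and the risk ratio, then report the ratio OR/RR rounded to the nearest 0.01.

1.91

Reading the table with exposure as columns: a = 710 (Free trial, case), b = 340 (Free trial, non-case), c = 472 (No trial, case), d = 769.
OR = (710·769)/(340·472) = 545990/160480 = 3.40223
Risk in exposed = 710/1050 = 0.67619; risk in unexposed = 472/1241 = 0.38034; RR = 1.77787
OR/RR = 3.40223 / 1.77787 = 1.91366
The outcome is not rare, so the OR lies further from 1 than the RR.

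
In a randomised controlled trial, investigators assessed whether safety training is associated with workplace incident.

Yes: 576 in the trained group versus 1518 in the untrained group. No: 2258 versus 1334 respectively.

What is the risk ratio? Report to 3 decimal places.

From the description: a = 576, b = 2258, c = 1518, d = 1334.
Risk in exposed = 576/2834 = 0.20325; risk in unexposed = 1518/2852 = 0.53226.
RR = 0.20325 / 0.53226 = 0.38186
The risk is 62% lower among the exposed than among the unexposed.

0.382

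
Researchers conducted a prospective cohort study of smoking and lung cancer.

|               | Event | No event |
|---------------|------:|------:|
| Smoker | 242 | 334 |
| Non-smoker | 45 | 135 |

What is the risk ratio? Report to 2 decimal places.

1.68

Cells: a = 242, b = 334, c = 45, d = 135.
Risk in exposed = 242/576 = 0.42014; risk in unexposed = 45/180 = 0.25000.
RR = 0.42014 / 0.25000 = 1.68056
The risk among the exposed is 1.68 times that among the unexposed.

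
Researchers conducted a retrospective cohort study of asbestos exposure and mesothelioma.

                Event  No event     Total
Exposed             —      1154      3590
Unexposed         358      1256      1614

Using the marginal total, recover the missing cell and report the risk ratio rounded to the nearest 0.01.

The missing cell is in the exposed row: 3590 − 1154 = 2436.
So a = 2436, b = 1154, c = 358, d = 1256.
RR = [a/(a+b)] / [c/(c+d)] = (2436/3590) / (358/1614) = 0.67855/0.22181 = 3.05917

3.06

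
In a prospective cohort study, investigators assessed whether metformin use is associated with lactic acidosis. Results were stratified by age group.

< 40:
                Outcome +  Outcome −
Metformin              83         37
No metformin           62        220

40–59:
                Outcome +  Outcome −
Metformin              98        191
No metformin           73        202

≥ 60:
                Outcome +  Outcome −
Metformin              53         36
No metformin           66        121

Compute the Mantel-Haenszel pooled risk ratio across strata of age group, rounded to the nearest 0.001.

1.838

RR_MH = Σ(aᵢ·n₀ᵢ/nᵢ) / Σ(cᵢ·n₁ᵢ/nᵢ), with n₁ᵢ = aᵢ+bᵢ (exposed), n₀ᵢ = cᵢ+dᵢ (unexposed), nᵢ = n₁ᵢ+n₀ᵢ.
Stratum 1 (< 40): n₁ = 120, n₀ = 282, n = 402; a·n₀/n = 83·282/402 = 58.2239; c·n₁/n = 62·120/402 = 18.5075
Stratum 2 (40–59): n₁ = 289, n₀ = 275, n = 564; a·n₀/n = 98·275/564 = 47.7837; c·n₁/n = 73·289/564 = 37.4060
Stratum 3 (≥ 60): n₁ = 89, n₀ = 187, n = 276; a·n₀/n = 53·187/276 = 35.9094; c·n₁/n = 66·89/276 = 21.2826
RR_MH = (58.2239 + 47.7837 + 35.9094) / (18.5075 + 37.4060 + 21.2826) = 141.9170 / 77.1961 = 1.83840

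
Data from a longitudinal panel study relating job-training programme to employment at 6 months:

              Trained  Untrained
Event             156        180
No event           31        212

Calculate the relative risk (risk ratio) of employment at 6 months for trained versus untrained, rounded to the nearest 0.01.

1.82

Reading the table with exposure as columns: a = 156 (Trained, case), b = 31 (Trained, non-case), c = 180 (Untrained, case), d = 212.
Risk in exposed = 156/187 = 0.83422; risk in unexposed = 180/392 = 0.45918.
RR = 0.83422 / 0.45918 = 1.81676
The risk among the exposed is 1.82 times that among the unexposed.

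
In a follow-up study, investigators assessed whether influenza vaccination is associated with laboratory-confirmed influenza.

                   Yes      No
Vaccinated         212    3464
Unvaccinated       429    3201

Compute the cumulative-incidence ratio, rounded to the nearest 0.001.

0.488

Cells: a = 212, b = 3464, c = 429, d = 3201.
Risk in exposed = 212/3676 = 0.05767; risk in unexposed = 429/3630 = 0.11818.
RR = 0.05767 / 0.11818 = 0.48799
The risk is 51% lower among the exposed than among the unexposed.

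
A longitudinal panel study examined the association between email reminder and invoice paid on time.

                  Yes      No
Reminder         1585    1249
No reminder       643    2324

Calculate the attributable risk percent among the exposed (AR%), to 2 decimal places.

61.25

Cells: a = 1585, b = 1249, c = 643, d = 2324.
Risk in exposed = 1585/2834 = 0.55928; risk in unexposed = 643/2967 = 0.21672.
RR = 0.55928/0.21672 = 2.58069
AR% = (RR − 1)/RR × 100 = (2.58069 − 1)/2.58069 × 100 = 61.2507%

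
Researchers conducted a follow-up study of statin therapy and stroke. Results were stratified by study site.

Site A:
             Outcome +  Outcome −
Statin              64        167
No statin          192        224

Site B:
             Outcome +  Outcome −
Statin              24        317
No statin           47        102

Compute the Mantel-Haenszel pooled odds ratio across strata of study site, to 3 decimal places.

OR_MH = Σ(aᵢdᵢ/nᵢ) / Σ(bᵢcᵢ/nᵢ), where nᵢ is the stratum total.
Stratum 1 (Site A): n = 647; a·d/n = 64·224/647 = 22.1577; b·c/n = 167·192/647 = 49.5580
Stratum 2 (Site B): n = 490; a·d/n = 24·102/490 = 4.9959; b·c/n = 317·47/490 = 30.4061
OR_MH = (22.1577 + 4.9959) / (49.5580 + 30.4061) = 27.1536 / 79.9641 = 0.33957

0.340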